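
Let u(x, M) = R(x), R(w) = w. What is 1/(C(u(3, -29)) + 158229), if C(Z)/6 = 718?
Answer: 1/162537 ≈ 6.1524e-6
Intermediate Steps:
u(x, M) = x
C(Z) = 4308 (C(Z) = 6*718 = 4308)
1/(C(u(3, -29)) + 158229) = 1/(4308 + 158229) = 1/162537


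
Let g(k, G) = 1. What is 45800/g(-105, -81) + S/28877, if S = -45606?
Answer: 1322520994/28877 ≈ 45798.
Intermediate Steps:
45800/g(-105, -81) + S/28877 = 45800/1 - 45606/28877 = 45800*1 - 45606*1/28877 = 45800 - 45606/28877 = 1322520994/28877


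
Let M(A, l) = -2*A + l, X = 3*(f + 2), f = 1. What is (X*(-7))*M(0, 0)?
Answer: 0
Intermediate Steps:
X = 9 (X = 3*(1 + 2) = 3*3 = 9)
M(A, l) = l - 2*A
(X*(-7))*M(0, 0) = (9*(-7))*(0 - 2*0) = -63*(0 + 0) = -63*0 = 0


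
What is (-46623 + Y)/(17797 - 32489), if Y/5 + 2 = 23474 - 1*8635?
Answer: -13781/7346 ≈ -1.8760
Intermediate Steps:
Y = 74185 (Y = -10 + 5*(23474 - 1*8635) = -10 + 5*(23474 - 8635) = -10 + 5*14839 = -10 + 74195 = 74185)
(-46623 + Y)/(17797 - 32489) = (-46623 + 74185)/(17797 - 32489) = 27562/(-14692) = 27562*(-1/14692) = -13781/7346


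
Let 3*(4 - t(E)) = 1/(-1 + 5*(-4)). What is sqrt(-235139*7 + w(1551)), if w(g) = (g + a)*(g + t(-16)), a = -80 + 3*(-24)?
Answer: sqrt(233506945)/21 ≈ 727.66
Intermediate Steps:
a = -152 (a = -80 - 72 = -152)
t(E) = 253/63 (t(E) = 4 - 1/(3*(-1 + 5*(-4))) = 4 - 1/(3*(-1 - 20)) = 4 - 1/3/(-21) = 4 - 1/3*(-1/21) = 4 + 1/63 = 253/63)
w(g) = (-152 + g)*(253/63 + g) (w(g) = (g - 152)*(g + 253/63) = (-152 + g)*(253/63 + g))
sqrt(-235139*7 + w(1551)) = sqrt(-235139*7 + (-38456/63 + 1551**2 - 9323/63*1551)) = sqrt(-1645973 + (-38456/63 + 2405601 - 4819991/21)) = sqrt(-1645973 + 137054434/63) = sqrt(33358135/63) = sqrt(233506945)/21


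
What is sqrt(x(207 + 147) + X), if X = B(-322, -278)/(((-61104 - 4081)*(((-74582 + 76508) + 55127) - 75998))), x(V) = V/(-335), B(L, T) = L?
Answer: 32*I*sqrt(31398597654245219)/5516019885 ≈ 1.028*I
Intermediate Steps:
x(V) = -V/335 (x(V) = V*(-1/335) = -V/335)
X = -322/1234929825 (X = -322*1/((-61104 - 4081)*(((-74582 + 76508) + 55127) - 75998)) = -322*(-1/(65185*((1926 + 55127) - 75998))) = -322*(-1/(65185*(57053 - 75998))) = -322/((-65185*(-18945))) = -322/1234929825 ≈ -2.6074e-7)
sqrt(x(207 + 147) + X) = sqrt(-(207 + 147)/335 - 322/1234929825) = sqrt(-1/335*354 - 322/1234929825) = sqrt(-354/335 - 322/1234929825) = sqrt(-87433053184/82740298275) = 32*I*sqrt(31398597654245219)/5516019885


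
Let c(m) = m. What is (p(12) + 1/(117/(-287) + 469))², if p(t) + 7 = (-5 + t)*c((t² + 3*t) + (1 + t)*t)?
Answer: 99458209778181849/18086484196 ≈ 5.4990e+6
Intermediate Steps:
p(t) = -7 + (-5 + t)*(t² + 3*t + t*(1 + t)) (p(t) = -7 + (-5 + t)*((t² + 3*t) + (1 + t)*t) = -7 + (-5 + t)*((t² + 3*t) + t*(1 + t)) = -7 + (-5 + t)*(t² + 3*t + t*(1 + t)))
(p(12) + 1/(117/(-287) + 469))² = ((-7 - 20*12 - 6*12² + 2*12³) + 1/(117/(-287) + 469))² = ((-7 - 240 - 6*144 + 2*1728) + 1/(117*(-1/287) + 469))² = ((-7 - 240 - 864 + 3456) + 1/(-117/287 + 469))² = (2345 + 1/(134486/287))² = (2345 + 287/134486)² = (315369957/134486)² = 99458209778181849/18086484196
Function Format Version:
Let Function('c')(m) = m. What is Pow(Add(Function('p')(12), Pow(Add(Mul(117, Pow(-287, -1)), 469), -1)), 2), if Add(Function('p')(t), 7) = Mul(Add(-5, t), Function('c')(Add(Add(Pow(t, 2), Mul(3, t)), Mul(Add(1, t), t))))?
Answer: Rational(99458209778181849, 18086484196) ≈ 5.4990e+6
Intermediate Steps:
Function('p')(t) = Add(-7, Mul(Add(-5, t), Add(Pow(t, 2), Mul(3, t), Mul(t, Add(1, t))))) (Function('p')(t) = Add(-7, Mul(Add(-5, t), Add(Add(Pow(t, 2), Mul(3, t)), Mul(Add(1, t), t)))) = Add(-7, Mul(Add(-5, t), Add(Add(Pow(t, 2), Mul(3, t)), Mul(t, Add(1, t))))) = Add(-7, Mul(Add(-5, t), Add(Pow(t, 2), Mul(3, t), Mul(t, Add(1, t))))))
Pow(Add(Function('p')(12), Pow(Add(Mul(117, Pow(-287, -1)), 469), -1)), 2) = Pow(Add(Add(-7, Mul(-20, 12), Mul(-6, Pow(12, 2)), Mul(2, Pow(12, 3))), Pow(Add(Mul(117, Pow(-287, -1)), 469), -1)), 2) = Pow(Add(Add(-7, -240, Mul(-6, 144), Mul(2, 1728)), Pow(Add(Mul(117, Rational(-1, 287)), 469), -1)), 2) = Pow(Add(Add(-7, -240, -864, 3456), Pow(Add(Rational(-117, 287), 469), -1)), 2) = Pow(Add(2345, Pow(Rational(134486, 287), -1)), 2) = Pow(Add(2345, Rational(287, 134486)), 2) = Pow(Rational(315369957, 134486), 2) = Rational(99458209778181849, 18086484196)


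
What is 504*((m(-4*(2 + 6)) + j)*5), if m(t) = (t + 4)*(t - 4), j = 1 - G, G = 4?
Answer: 2532600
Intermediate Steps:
j = -3 (j = 1 - 1*4 = 1 - 4 = -3)
m(t) = (-4 + t)*(4 + t) (m(t) = (4 + t)*(-4 + t) = (-4 + t)*(4 + t))
504*((m(-4*(2 + 6)) + j)*5) = 504*(((-16 + (-4*(2 + 6))²) - 3)*5) = 504*(((-16 + (-4*8)²) - 3)*5) = 504*(((-16 + (-32)²) - 3)*5) = 504*(((-16 + 1024) - 3)*5) = 504*((1008 - 3)*5) = 504*(1005*5) = 504*5025 = 2532600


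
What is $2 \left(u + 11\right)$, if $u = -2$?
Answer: $18$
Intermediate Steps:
$2 \left(u + 11\right) = 2 \left(-2 + 11\right) = 2 \cdot 9 = 18$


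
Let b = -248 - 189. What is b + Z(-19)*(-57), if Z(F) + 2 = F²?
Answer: -20900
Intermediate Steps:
b = -437
Z(F) = -2 + F²
b + Z(-19)*(-57) = -437 + (-2 + (-19)²)*(-57) = -437 + (-2 + 361)*(-57) = -437 + 359*(-57) = -437 - 20463 = -20900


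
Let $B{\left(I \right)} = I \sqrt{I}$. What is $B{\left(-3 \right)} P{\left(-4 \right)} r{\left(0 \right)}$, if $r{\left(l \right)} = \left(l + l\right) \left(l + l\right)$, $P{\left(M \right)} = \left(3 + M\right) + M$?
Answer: $0$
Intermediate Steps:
$P{\left(M \right)} = 3 + 2 M$
$r{\left(l \right)} = 4 l^{2}$ ($r{\left(l \right)} = 2 l 2 l = 4 l^{2}$)
$B{\left(I \right)} = I^{\frac{3}{2}}$
$B{\left(-3 \right)} P{\left(-4 \right)} r{\left(0 \right)} = \left(-3\right)^{\frac{3}{2}} \left(3 + 2 \left(-4\right)\right) 4 \cdot 0^{2} = - 3 i \sqrt{3} \left(3 - 8\right) 4 \cdot 0 = - 3 i \sqrt{3} \left(-5\right) 0 = 15 i \sqrt{3} \cdot 0 = 0$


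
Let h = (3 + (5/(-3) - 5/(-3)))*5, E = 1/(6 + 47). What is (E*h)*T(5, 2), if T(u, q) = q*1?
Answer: 30/53 ≈ 0.56604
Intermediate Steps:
T(u, q) = q
E = 1/53 ≈ 0.018868
h = 15 (h = (3 + (5*(-⅓) - 5*(-⅓)))*5 = (3 + (-5/3 + 5/3))*5 = (3 + 0)*5 = 3*5 = 15)
(E*h)*T(5, 2) = ((1/53)*15)*2 = (15/53)*2 = 30/53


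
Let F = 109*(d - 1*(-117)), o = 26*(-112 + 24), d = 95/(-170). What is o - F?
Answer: -509323/34 ≈ -14980.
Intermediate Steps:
d = -19/34 (d = 95*(-1/170) = -19/34 ≈ -0.55882)
o = -2288 (o = 26*(-88) = -2288)
F = 431531/34 (F = 109*(-19/34 - 1*(-117)) = 109*(-19/34 + 117) = 109*(3959/34) = 431531/34 ≈ 12692.)
o - F = -2288 - 1*431531/34 = -2288 - 431531/34 = -509323/34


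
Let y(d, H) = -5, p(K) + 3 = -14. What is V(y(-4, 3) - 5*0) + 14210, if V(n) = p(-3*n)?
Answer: 14193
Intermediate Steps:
p(K) = -17 (p(K) = -3 - 14 = -17)
V(n) = -17
V(y(-4, 3) - 5*0) + 14210 = -17 + 14210 = 14193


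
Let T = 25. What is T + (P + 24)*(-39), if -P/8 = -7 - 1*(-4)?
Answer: -1847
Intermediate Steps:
P = 24 (P = -8*(-7 - 1*(-4)) = -8*(-7 + 4) = -8*(-3) = 24)
T + (P + 24)*(-39) = 25 + (24 + 24)*(-39) = 25 + 48*(-39) = 25 - 1872 = -1847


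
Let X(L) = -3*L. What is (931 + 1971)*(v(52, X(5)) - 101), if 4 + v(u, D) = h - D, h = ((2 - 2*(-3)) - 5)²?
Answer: -235062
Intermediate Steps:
h = 9 (h = ((2 + 6) - 5)² = (8 - 5)² = 3² = 9)
v(u, D) = 5 - D (v(u, D) = -4 + (9 - D) = 5 - D)
(931 + 1971)*(v(52, X(5)) - 101) = (931 + 1971)*((5 - (-3)*5) - 101) = 2902*((5 - 1*(-15)) - 101) = 2902*((5 + 15) - 101) = 2902*(20 - 101) = 2902*(-81) = -235062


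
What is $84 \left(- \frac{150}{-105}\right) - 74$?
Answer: $46$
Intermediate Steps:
$84 \left(- \frac{150}{-105}\right) - 74 = 84 \left(\left(-150\right) \left(- \frac{1}{105}\right)\right) - 74 = 84 \cdot \frac{10}{7} - 74 = 120 - 74 = 46$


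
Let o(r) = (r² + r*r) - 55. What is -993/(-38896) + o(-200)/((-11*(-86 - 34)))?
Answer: 7070117/116688 ≈ 60.590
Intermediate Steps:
o(r) = -55 + 2*r² (o(r) = (r² + r²) - 55 = 2*r² - 55 = -55 + 2*r²)
-993/(-38896) + o(-200)/((-11*(-86 - 34))) = -993/(-38896) + (-55 + 2*(-200)²)/((-11*(-86 - 34))) = -993*(-1/38896) + (-55 + 2*40000)/((-11*(-120))) = 993/38896 + (-55 + 80000)/1320 = 993/38896 + 79945*(1/1320) = 993/38896 + 15989/264 = 7070117/116688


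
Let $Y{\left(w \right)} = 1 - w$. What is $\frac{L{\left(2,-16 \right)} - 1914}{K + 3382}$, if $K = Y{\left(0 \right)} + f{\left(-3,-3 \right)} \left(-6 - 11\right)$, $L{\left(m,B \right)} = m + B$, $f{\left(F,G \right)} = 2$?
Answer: $- \frac{1928}{3349} \approx -0.57569$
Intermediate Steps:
$L{\left(m,B \right)} = B + m$
$K = -33$ ($K = \left(1 - 0\right) + 2 \left(-6 - 11\right) = \left(1 + 0\right) + 2 \left(-6 - 11\right) = 1 + 2 \left(-17\right) = 1 - 34 = -33$)
$\frac{L{\left(2,-16 \right)} - 1914}{K + 3382} = \frac{\left(-16 + 2\right) - 1914}{-33 + 3382} = \frac{-14 - 1914}{3349} = \left(-1928\right) \frac{1}{3349} = - \frac{1928}{3349}$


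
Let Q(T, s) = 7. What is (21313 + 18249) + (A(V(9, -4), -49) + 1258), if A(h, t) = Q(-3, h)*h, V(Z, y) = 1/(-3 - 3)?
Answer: 244913/6 ≈ 40819.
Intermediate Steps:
V(Z, y) = -1/6 (V(Z, y) = 1/(-6) = -1/6)
A(h, t) = 7*h
(21313 + 18249) + (A(V(9, -4), -49) + 1258) = (21313 + 18249) + (7*(-1/6) + 1258) = 39562 + (-7/6 + 1258) = 39562 + 7541/6 = 244913/6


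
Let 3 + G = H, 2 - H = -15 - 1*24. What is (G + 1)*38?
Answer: 1482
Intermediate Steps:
H = 41 (H = 2 - (-15 - 1*24) = 2 - (-15 - 24) = 2 - 1*(-39) = 2 + 39 = 41)
G = 38 (G = -3 + 41 = 38)
(G + 1)*38 = (38 + 1)*38 = 39*38 = 1482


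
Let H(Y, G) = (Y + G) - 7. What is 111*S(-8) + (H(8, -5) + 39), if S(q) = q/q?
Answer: 146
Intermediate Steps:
S(q) = 1
H(Y, G) = -7 + G + Y (H(Y, G) = (G + Y) - 7 = -7 + G + Y)
111*S(-8) + (H(8, -5) + 39) = 111*1 + ((-7 - 5 + 8) + 39) = 111 + (-4 + 39) = 111 + 35 = 146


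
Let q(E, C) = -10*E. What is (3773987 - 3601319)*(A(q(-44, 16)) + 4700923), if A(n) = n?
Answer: 811774946484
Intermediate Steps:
(3773987 - 3601319)*(A(q(-44, 16)) + 4700923) = (3773987 - 3601319)*(-10*(-44) + 4700923) = 172668*(440 + 4700923) = 172668*4701363 = 811774946484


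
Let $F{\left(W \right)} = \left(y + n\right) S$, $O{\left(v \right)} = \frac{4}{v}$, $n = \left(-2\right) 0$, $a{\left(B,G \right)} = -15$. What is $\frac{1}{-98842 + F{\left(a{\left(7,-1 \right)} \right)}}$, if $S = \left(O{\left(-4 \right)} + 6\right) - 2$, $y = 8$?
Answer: $- \frac{1}{98818} \approx -1.012 \cdot 10^{-5}$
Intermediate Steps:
$n = 0$
$S = 3$ ($S = \left(\frac{4}{-4} + 6\right) - 2 = \left(4 \left(- \frac{1}{4}\right) + 6\right) - 2 = \left(-1 + 6\right) - 2 = 5 - 2 = 3$)
$F{\left(W \right)} = 24$ ($F{\left(W \right)} = \left(8 + 0\right) 3 = 8 \cdot 3 = 24$)
$\frac{1}{-98842 + F{\left(a{\left(7,-1 \right)} \right)}} = \frac{1}{-98842 + 24} = \frac{1}{-98818} = - \frac{1}{98818}$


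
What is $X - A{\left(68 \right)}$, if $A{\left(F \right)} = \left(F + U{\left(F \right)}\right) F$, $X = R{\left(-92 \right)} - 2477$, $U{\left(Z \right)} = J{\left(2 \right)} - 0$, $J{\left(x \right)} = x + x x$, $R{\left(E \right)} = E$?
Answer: $-7601$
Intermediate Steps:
$J{\left(x \right)} = x + x^{2}$
$U{\left(Z \right)} = 6$ ($U{\left(Z \right)} = 2 \left(1 + 2\right) - 0 = 2 \cdot 3 + 0 = 6 + 0 = 6$)
$X = -2569$ ($X = -92 - 2477 = -2569$)
$A{\left(F \right)} = F \left(6 + F\right)$ ($A{\left(F \right)} = \left(F + 6\right) F = \left(6 + F\right) F = F \left(6 + F\right)$)
$X - A{\left(68 \right)} = -2569 - 68 \left(6 + 68\right) = -2569 - 68 \cdot 74 = -2569 - 5032 = -7601$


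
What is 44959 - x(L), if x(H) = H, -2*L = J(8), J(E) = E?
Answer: 44963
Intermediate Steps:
L = -4 (L = -½*8 = -4)
44959 - x(L) = 44959 - 1*(-4) = 44959 + 4 = 44963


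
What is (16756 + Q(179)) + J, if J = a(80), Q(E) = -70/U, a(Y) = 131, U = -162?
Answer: 1367882/81 ≈ 16887.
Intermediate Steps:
Q(E) = 35/81 (Q(E) = -70/(-162) = -70*(-1/162) = 35/81)
J = 131
(16756 + Q(179)) + J = (16756 + 35/81) + 131 = 1357271/81 + 131 = 1367882/81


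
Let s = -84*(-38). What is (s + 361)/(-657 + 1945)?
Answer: 3553/1288 ≈ 2.7585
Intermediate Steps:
s = 3192
(s + 361)/(-657 + 1945) = (3192 + 361)/(-657 + 1945) = 3553/1288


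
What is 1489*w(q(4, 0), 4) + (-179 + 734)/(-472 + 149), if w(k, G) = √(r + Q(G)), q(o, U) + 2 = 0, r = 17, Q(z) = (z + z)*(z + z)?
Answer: 4327968/323 ≈ 13399.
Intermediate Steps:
Q(z) = 4*z² (Q(z) = (2*z)*(2*z) = 4*z²)
q(o, U) = -2 (q(o, U) = -2 + 0 = -2)
w(k, G) = √(17 + 4*G²)
1489*w(q(4, 0), 4) + (-179 + 734)/(-472 + 149) = 1489*√(17 + 4*4²) + (-179 + 734)/(-472 + 149) = 1489*√(17 + 4*16) + 555/(-323) = 1489*√(17 + 64) + 555*(-1/323) = 1489*√81 - 555/323 = 1489*9 - 555/323 = 13401 - 555/323 = 4327968/323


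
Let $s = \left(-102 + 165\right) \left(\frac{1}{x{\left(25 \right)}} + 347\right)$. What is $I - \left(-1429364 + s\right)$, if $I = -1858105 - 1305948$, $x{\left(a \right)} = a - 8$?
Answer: $- \frac{29861413}{17} \approx -1.7566 \cdot 10^{6}$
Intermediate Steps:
$x{\left(a \right)} = -8 + a$
$I = -3164053$ ($I = -1858105 - 1305948 = -3164053$)
$s = \frac{371700}{17}$ ($s = \left(-102 + 165\right) \left(\frac{1}{-8 + 25} + 347\right) = 63 \left(\frac{1}{17} + 347\right) = 63 \cdot \frac{5900}{17} = \frac{371700}{17} \approx 21865.0$)
$I - \left(-1429364 + s\right) = -3164053 + \left(1429364 - \frac{371700}{17}\right) = -3164053 + \frac{23927488}{17} = - \frac{29861413}{17}$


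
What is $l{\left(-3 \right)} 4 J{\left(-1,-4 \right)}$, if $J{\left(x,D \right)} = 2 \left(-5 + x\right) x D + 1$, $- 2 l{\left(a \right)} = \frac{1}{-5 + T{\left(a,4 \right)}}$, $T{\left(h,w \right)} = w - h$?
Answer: $47$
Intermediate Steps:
$l{\left(a \right)} = - \frac{1}{2 \left(-1 - a\right)}$ ($l{\left(a \right)} = - \frac{1}{2 \left(-5 - \left(-4 + a\right)\right)} = - \frac{1}{2 \left(-1 - a\right)}$)
$J{\left(x,D \right)} = 1 + D x \left(-10 + 2 x\right)$ ($J{\left(x,D \right)} = \left(-10 + 2 x\right) x D + 1 = x \left(-10 + 2 x\right) D + 1 = D x \left(-10 + 2 x\right) + 1 = 1 + D x \left(-10 + 2 x\right)$)
$l{\left(-3 \right)} 4 J{\left(-1,-4 \right)} = \frac{1}{2 \left(1 - 3\right)} 4 \left(1 - \left(-40\right) \left(-1\right) + 2 \left(-4\right) \left(-1\right)^{2}\right) = \frac{1}{2 \left(-2\right)} 4 \left(1 - 40 + 2 \left(-4\right) 1\right) = \frac{1}{2} \left(- \frac{1}{2}\right) 4 \left(1 - 40 - 8\right) = \left(- \frac{1}{4}\right) 4 \left(-47\right) = \left(-1\right) \left(-47\right) = 47$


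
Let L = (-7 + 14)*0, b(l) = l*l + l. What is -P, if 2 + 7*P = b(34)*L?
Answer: 2/7 ≈ 0.28571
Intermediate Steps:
b(l) = l + l**2 (b(l) = l**2 + l = l + l**2)
L = 0 (L = 7*0 = 0)
P = -2/7 (P = -2/7 + ((34*(1 + 34))*0)/7 = -2/7 + ((34*35)*0)/7 = -2/7 + (1190*0)/7 = -2/7 + (1/7)*0 = -2/7 + 0 = -2/7 ≈ -0.28571)
-P = -1*(-2/7) = 2/7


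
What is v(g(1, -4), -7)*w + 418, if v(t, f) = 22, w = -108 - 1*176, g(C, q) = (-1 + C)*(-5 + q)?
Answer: -5830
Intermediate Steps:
w = -284 (w = -108 - 176 = -284)
v(g(1, -4), -7)*w + 418 = 22*(-284) + 418 = -6248 + 418 = -5830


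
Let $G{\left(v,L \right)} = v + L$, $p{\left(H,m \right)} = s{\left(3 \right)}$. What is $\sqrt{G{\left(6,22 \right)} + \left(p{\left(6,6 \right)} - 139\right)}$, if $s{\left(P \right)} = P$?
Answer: $6 i \sqrt{3} \approx 10.392 i$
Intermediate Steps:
$p{\left(H,m \right)} = 3$
$G{\left(v,L \right)} = L + v$
$\sqrt{G{\left(6,22 \right)} + \left(p{\left(6,6 \right)} - 139\right)} = \sqrt{\left(22 + 6\right) + \left(3 - 139\right)} = \sqrt{28 - 136} = \sqrt{-108} = 6 i \sqrt{3}$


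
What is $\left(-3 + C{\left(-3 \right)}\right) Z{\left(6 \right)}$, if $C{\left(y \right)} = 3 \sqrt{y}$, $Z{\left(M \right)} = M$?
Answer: $-18 + 18 i \sqrt{3} \approx -18.0 + 31.177 i$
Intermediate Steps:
$\left(-3 + C{\left(-3 \right)}\right) Z{\left(6 \right)} = \left(-3 + 3 \sqrt{-3}\right) 6 = \left(-3 + 3 i \sqrt{3}\right) 6 = -18 + 18 i \sqrt{3}$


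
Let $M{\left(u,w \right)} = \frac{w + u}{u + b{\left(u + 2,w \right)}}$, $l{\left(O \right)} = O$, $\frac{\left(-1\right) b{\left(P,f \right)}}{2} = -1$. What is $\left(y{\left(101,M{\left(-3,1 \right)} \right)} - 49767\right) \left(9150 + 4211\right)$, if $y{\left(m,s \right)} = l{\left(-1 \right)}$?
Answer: $-664950248$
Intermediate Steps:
$b{\left(P,f \right)} = 2$ ($b{\left(P,f \right)} = \left(-2\right) \left(-1\right) = 2$)
$M{\left(u,w \right)} = \frac{u + w}{2 + u}$ ($M{\left(u,w \right)} = \frac{w + u}{u + 2} = \frac{u + w}{2 + u}$)
$y{\left(m,s \right)} = -1$
$\left(y{\left(101,M{\left(-3,1 \right)} \right)} - 49767\right) \left(9150 + 4211\right) = \left(-1 - 49767\right) \left(9150 + 4211\right) = \left(-49768\right) 13361 = -664950248$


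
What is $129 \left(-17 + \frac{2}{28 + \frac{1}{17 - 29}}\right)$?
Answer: $- \frac{731559}{335} \approx -2183.8$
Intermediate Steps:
$129 \left(-17 + \frac{2}{28 + \frac{1}{17 - 29}}\right) = 129 \left(-17 + \frac{2}{28 + \frac{1}{-12}}\right) = 129 \left(-17 + \frac{2}{28 - \frac{1}{12}}\right) = 129 \left(-17 + \frac{2}{\frac{335}{12}}\right) = 129 \left(-17 + 2 \cdot \frac{12}{335}\right) = 129 \left(-17 + \frac{24}{335}\right) = 129 \left(- \frac{5671}{335}\right) = - \frac{731559}{335}$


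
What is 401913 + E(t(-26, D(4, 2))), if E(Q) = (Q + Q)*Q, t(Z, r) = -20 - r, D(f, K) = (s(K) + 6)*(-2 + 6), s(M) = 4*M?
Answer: 413465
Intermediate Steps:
D(f, K) = 24 + 16*K (D(f, K) = (4*K + 6)*(-2 + 6) = (6 + 4*K)*4 = 24 + 16*K)
E(Q) = 2*Q² (E(Q) = (2*Q)*Q = 2*Q²)
401913 + E(t(-26, D(4, 2))) = 401913 + 2*(-20 - (24 + 16*2))² = 401913 + 2*(-20 - (24 + 32))² = 401913 + 2*(-20 - 1*56)² = 401913 + 2*(-20 - 56)² = 401913 + 2*(-76)² = 401913 + 2*5776 = 401913 + 11552 = 413465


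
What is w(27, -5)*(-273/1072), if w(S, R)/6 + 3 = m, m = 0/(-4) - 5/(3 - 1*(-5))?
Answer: 23751/4288 ≈ 5.5389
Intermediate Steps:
m = -5/8 (m = 0*(-1/4) - 5/(3 + 5) = 0 - 5/8 = -5/8 ≈ -0.62500)
w(S, R) = -87/4 (w(S, R) = -18 + 6*(-5/8) = -18 - 15/4 = -87/4)
w(27, -5)*(-273/1072) = -(-23751)/(4*1072) = -87/4*(-273/1072) = 23751/4288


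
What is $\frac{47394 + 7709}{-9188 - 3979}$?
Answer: $- \frac{55103}{13167} \approx -4.1849$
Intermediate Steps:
$\frac{47394 + 7709}{-9188 - 3979} = \frac{55103}{-13167} = 55103 \left(- \frac{1}{13167}\right) = - \frac{55103}{13167}$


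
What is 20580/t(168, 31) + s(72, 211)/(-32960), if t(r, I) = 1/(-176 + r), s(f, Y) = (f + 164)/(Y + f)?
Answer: -383927308859/2331920 ≈ -1.6464e+5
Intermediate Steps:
s(f, Y) = (164 + f)/(Y + f)
20580/t(168, 31) + s(72, 211)/(-32960) = 20580/(1/(-176 + 168)) + ((164 + 72)/(211 + 72))/(-32960) = 20580/(1/(-8)) + (236/283)*(-1/32960) = 20580/(-1/8) + ((1/283)*236)*(-1/32960) = 20580*(-8) + (236/283)*(-1/32960) = -164640 - 59/2331920 = -383927308859/2331920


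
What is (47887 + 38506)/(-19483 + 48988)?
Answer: 86393/29505 ≈ 2.9281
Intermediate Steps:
(47887 + 38506)/(-19483 + 48988) = 86393/29505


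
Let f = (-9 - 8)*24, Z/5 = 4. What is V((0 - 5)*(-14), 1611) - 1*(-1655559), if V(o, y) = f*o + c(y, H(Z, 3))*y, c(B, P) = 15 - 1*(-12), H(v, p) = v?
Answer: 1670496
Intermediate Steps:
Z = 20 (Z = 5*4 = 20)
f = -408 (f = -17*24 = -408)
c(B, P) = 27 (c(B, P) = 15 + 12 = 27)
V(o, y) = -408*o + 27*y
V((0 - 5)*(-14), 1611) - 1*(-1655559) = (-408*(0 - 5)*(-14) + 27*1611) - 1*(-1655559) = (-(-2040)*(-14) + 43497) + 1655559 = (-408*70 + 43497) + 1655559 = (-28560 + 43497) + 1655559 = 14937 + 1655559 = 1670496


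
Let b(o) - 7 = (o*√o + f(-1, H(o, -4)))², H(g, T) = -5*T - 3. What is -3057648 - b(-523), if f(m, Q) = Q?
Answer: 139997723 + 17782*I*√523 ≈ 1.4e+8 + 4.0666e+5*I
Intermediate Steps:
H(g, T) = -3 - 5*T
b(o) = 7 + (17 + o^(3/2))² (b(o) = 7 + (o*√o + (-3 - 5*(-4)))² = 7 + (o^(3/2) + (-3 + 20))² = 7 + (o^(3/2) + 17)² = 7 + (17 + o^(3/2))²)
-3057648 - b(-523) = -3057648 - (7 + (17 + (-523)^(3/2))²) = -3057648 - (7 + (17 - 523*I*√523)²) = -3057648 + (-7 - (17 - 523*I*√523)²) = -3057655 - (17 - 523*I*√523)²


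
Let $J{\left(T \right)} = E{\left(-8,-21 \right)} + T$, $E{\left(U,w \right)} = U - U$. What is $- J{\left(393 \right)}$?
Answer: $-393$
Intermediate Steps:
$E{\left(U,w \right)} = 0$
$J{\left(T \right)} = T$ ($J{\left(T \right)} = 0 + T = T$)
$- J{\left(393 \right)} = \left(-1\right) 393 = -393$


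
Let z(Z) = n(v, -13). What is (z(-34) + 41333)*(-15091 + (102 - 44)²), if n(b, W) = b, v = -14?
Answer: -484547913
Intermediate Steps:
z(Z) = -14
(z(-34) + 41333)*(-15091 + (102 - 44)²) = (-14 + 41333)*(-15091 + (102 - 44)²) = 41319*(-15091 + 58²) = 41319*(-15091 + 3364) = 41319*(-11727) = -484547913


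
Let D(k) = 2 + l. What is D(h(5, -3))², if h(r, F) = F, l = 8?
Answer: 100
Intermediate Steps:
D(k) = 10 (D(k) = 2 + 8 = 10)
D(h(5, -3))² = 10² = 100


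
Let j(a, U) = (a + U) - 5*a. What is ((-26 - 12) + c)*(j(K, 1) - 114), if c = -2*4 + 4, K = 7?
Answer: 5922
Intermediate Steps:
c = -4 (c = -8 + 4 = -4)
j(a, U) = U - 4*a (j(a, U) = (U + a) - 5*a = U - 4*a)
((-26 - 12) + c)*(j(K, 1) - 114) = ((-26 - 12) - 4)*((1 - 4*7) - 114) = (-38 - 4)*((1 - 28) - 114) = -42*(-27 - 114) = -42*(-141) = 5922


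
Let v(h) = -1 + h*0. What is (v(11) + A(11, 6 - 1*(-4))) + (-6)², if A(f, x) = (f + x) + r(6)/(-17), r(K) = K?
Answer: 946/17 ≈ 55.647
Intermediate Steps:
v(h) = -1 (v(h) = -1 + 0 = -1)
A(f, x) = -6/17 + f + x (A(f, x) = (f + x) + 6/(-17) = (f + x) + 6*(-1/17) = (f + x) - 6/17 = -6/17 + f + x)
(v(11) + A(11, 6 - 1*(-4))) + (-6)² = (-1 + (-6/17 + 11 + (6 - 1*(-4)))) + (-6)² = (-1 + (-6/17 + 11 + (6 + 4))) + 36 = (-1 + (-6/17 + 11 + 10)) + 36 = (-1 + 351/17) + 36 = 334/17 + 36 = 946/17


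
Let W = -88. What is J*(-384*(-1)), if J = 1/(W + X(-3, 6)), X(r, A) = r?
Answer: -384/91 ≈ -4.2198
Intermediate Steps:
J = -1/91 (J = 1/(-88 - 3) = 1/(-91) = -1/91 ≈ -0.010989)
J*(-384*(-1)) = -(-384)*(-1)/91 = -1/91*384 = -384/91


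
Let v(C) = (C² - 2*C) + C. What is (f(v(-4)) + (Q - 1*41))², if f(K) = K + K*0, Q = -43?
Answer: 4096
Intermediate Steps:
v(C) = C² - C
f(K) = K (f(K) = K + 0 = K)
(f(v(-4)) + (Q - 1*41))² = (-4*(-1 - 4) + (-43 - 1*41))² = (-4*(-5) + (-43 - 41))² = (20 - 84)² = (-64)² = 4096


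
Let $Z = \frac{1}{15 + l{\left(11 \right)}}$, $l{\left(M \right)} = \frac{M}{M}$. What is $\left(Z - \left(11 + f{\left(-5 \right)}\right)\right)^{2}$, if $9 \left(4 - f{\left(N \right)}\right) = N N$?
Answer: $\frac{3066001}{20736} \approx 147.86$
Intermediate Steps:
$f{\left(N \right)} = 4 - \frac{N^{2}}{9}$ ($f{\left(N \right)} = 4 - \frac{N N}{9} = 4 - \frac{N^{2}}{9}$)
$l{\left(M \right)} = 1$
$Z = \frac{1}{16}$ ($Z = \frac{1}{15 + 1} = \frac{1}{16} \approx 0.0625$)
$\left(Z - \left(11 + f{\left(-5 \right)}\right)\right)^{2} = \left(\frac{1}{16} + \left(\left(\left(-3\right) 6 + 7\right) - \left(4 - \frac{\left(-5\right)^{2}}{9}\right)\right)\right)^{2} = \left(\frac{1}{16} + \left(\left(-18 + 7\right) - \left(4 - \frac{25}{9}\right)\right)\right)^{2} = \left(\frac{1}{16} - \frac{110}{9}\right)^{2} = \left(- \frac{1751}{144}\right)^{2} = \frac{3066001}{20736}$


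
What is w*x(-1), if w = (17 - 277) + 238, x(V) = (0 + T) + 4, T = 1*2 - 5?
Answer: -22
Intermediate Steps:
T = -3 (T = 2 - 5 = -3)
x(V) = 1 (x(V) = (0 - 3) + 4 = -3 + 4 = 1)
w = -22 (w = -260 + 238 = -22)
w*x(-1) = -22*1 = -22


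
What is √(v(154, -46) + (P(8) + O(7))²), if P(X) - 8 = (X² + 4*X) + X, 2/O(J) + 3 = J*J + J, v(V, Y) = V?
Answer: √35692430/53 ≈ 112.72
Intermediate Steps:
O(J) = 2/(-3 + J + J²) (O(J) = 2/(-3 + (J*J + J)) = 2/(-3 + (J² + J)) = 2/(-3 + (J + J²)) = 2/(-3 + J + J²))
P(X) = 8 + X² + 5*X (P(X) = 8 + ((X² + 4*X) + X) = 8 + (X² + 5*X) = 8 + X² + 5*X)
√(v(154, -46) + (P(8) + O(7))²) = √(154 + ((8 + 8² + 5*8) + 2/(-3 + 7 + 7²))²) = √(154 + ((8 + 64 + 40) + 2/(-3 + 7 + 49))²) = √(154 + (112 + 2/53)²) = √(154 + (5938/53)²) = √(154 + 35259844/2809) = √(35692430/2809) = √35692430/53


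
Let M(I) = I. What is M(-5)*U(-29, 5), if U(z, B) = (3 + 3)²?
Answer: -180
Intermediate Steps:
U(z, B) = 36 (U(z, B) = 6² = 36)
M(-5)*U(-29, 5) = -5*36 = -180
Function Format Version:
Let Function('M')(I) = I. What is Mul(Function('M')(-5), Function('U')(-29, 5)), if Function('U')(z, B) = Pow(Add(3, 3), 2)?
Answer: -180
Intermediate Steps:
Function('U')(z, B) = 36 (Function('U')(z, B) = Pow(6, 2) = 36)
Mul(Function('M')(-5), Function('U')(-29, 5)) = Mul(-5, 36) = -180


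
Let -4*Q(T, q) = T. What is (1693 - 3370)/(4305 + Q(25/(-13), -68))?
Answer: -87204/223885 ≈ -0.38950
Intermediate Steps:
Q(T, q) = -T/4
(1693 - 3370)/(4305 + Q(25/(-13), -68)) = (1693 - 3370)/(4305 - 25/(4*(-13))) = -1677/(4305 - 25*(-1)/(4*13)) = -1677/(4305 - ¼*(-25/13)) = -1677/(4305 + 25/52) = -1677/223885/52 = -1677*52/223885 = -87204/223885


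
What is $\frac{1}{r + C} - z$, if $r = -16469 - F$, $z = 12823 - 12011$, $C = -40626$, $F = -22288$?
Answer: $- \frac{28263285}{34807} \approx -812.0$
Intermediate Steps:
$z = 812$
$r = 5819$ ($r = -16469 - -22288 = -16469 + 22288 = 5819$)
$\frac{1}{r + C} - z = \frac{1}{5819 - 40626} - 812 = \frac{1}{-34807} - 812 = - \frac{1}{34807} - 812 = - \frac{28263285}{34807}$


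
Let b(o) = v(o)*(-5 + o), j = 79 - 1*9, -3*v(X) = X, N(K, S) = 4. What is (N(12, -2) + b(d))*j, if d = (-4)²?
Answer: -11480/3 ≈ -3826.7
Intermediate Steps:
v(X) = -X/3
j = 70 (j = 79 - 9 = 70)
d = 16
b(o) = -o*(-5 + o)/3 (b(o) = (-o/3)*(-5 + o) = -o*(-5 + o)/3)
(N(12, -2) + b(d))*j = (4 + (⅓)*16*(5 - 1*16))*70 = (4 + (⅓)*16*(5 - 16))*70 = (4 + (⅓)*16*(-11))*70 = (4 - 176/3)*70 = -164/3*70 = -11480/3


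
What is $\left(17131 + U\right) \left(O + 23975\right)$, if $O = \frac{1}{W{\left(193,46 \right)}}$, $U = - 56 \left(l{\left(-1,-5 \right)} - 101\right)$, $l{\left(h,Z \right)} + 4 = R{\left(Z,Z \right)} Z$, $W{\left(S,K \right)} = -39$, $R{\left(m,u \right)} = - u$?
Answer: $\frac{7608290288}{13} \approx 5.8525 \cdot 10^{8}$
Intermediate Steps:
$l{\left(h,Z \right)} = -4 - Z^{2}$ ($l{\left(h,Z \right)} = -4 + - Z Z = -4 - Z^{2}$)
$U = 7280$ ($U = - 56 \left(\left(-4 - \left(-5\right)^{2}\right) - 101\right) = - 56 \left(\left(-4 - 25\right) - 101\right) = - 56 \left(-29 - 101\right) = \left(-56\right) \left(-130\right) = 7280$)
$O = - \frac{1}{39}$ ($O = \frac{1}{-39} = - \frac{1}{39} \approx -0.025641$)
$\left(17131 + U\right) \left(O + 23975\right) = \left(17131 + 7280\right) \left(- \frac{1}{39} + 23975\right) = 24411 \cdot \frac{935024}{39} = \frac{7608290288}{13}$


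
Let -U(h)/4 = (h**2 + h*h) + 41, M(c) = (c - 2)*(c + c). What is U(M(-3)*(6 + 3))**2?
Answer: 340313556496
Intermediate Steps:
M(c) = 2*c*(-2 + c) (M(c) = (-2 + c)*(2*c) = 2*c*(-2 + c))
U(h) = -164 - 8*h**2 (U(h) = -4*((h**2 + h*h) + 41) = -4*((h**2 + h**2) + 41) = -4*(2*h**2 + 41) = -4*(41 + 2*h**2) = -164 - 8*h**2)
U(M(-3)*(6 + 3))**2 = (-164 - 8*36*(-2 - 3)**2*(6 + 3)**2)**2 = (-164 - 8*((2*(-3)*(-5))*9)**2)**2 = (-164 - 8*(30*9)**2)**2 = (-164 - 8*270**2)**2 = (-164 - 8*72900)**2 = (-164 - 583200)**2 = (-583364)**2 = 340313556496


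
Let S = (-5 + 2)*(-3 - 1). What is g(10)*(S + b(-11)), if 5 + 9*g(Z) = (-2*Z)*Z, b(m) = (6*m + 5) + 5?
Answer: 9020/9 ≈ 1002.2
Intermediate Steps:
S = 12 (S = -3*(-4) = 12)
b(m) = 10 + 6*m (b(m) = (5 + 6*m) + 5 = 10 + 6*m)
g(Z) = -5/9 - 2*Z**2/9 (g(Z) = -5/9 + ((-2*Z)*Z)/9 = -5/9 + (-2*Z**2)/9 = -5/9 - 2*Z**2/9)
g(10)*(S + b(-11)) = (-5/9 - 2/9*10**2)*(12 + (10 + 6*(-11))) = (-5/9 - 2/9*100)*(12 + (10 - 66)) = (-5/9 - 200/9)*(12 - 56) = -205/9*(-44) = 9020/9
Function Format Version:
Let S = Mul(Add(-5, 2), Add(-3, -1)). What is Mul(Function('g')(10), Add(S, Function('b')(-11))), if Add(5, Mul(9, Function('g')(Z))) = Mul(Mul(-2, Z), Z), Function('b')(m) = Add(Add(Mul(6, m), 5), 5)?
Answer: Rational(9020, 9) ≈ 1002.2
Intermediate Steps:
S = 12 (S = Mul(-3, -4) = 12)
Function('b')(m) = Add(10, Mul(6, m)) (Function('b')(m) = Add(Add(5, Mul(6, m)), 5) = Add(10, Mul(6, m)))
Function('g')(Z) = Add(Rational(-5, 9), Mul(Rational(-2, 9), Pow(Z, 2))) (Function('g')(Z) = Add(Rational(-5, 9), Mul(Rational(1, 9), Mul(Mul(-2, Z), Z))) = Add(Rational(-5, 9), Mul(Rational(1, 9), Mul(-2, Pow(Z, 2)))) = Add(Rational(-5, 9), Mul(Rational(-2, 9), Pow(Z, 2))))
Mul(Function('g')(10), Add(S, Function('b')(-11))) = Mul(Add(Rational(-5, 9), Mul(Rational(-2, 9), Pow(10, 2))), Add(12, Add(10, Mul(6, -11)))) = Mul(Add(Rational(-5, 9), Mul(Rational(-2, 9), 100)), Add(12, Add(10, -66))) = Mul(Add(Rational(-5, 9), Rational(-200, 9)), Add(12, -56)) = Mul(Rational(-205, 9), -44) = Rational(9020, 9)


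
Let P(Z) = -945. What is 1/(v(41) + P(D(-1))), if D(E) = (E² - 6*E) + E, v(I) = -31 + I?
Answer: -1/935 ≈ -0.0010695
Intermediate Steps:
D(E) = E² - 5*E
1/(v(41) + P(D(-1))) = 1/((-31 + 41) - 945) = 1/(10 - 945) = 1/(-935) = -1/935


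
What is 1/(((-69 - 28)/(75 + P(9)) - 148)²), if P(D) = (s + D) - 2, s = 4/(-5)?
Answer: 164836/3669088329 ≈ 4.4926e-5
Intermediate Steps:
s = -⅘ (s = 4*(-⅕) = -⅘ ≈ -0.80000)
P(D) = -14/5 + D (P(D) = (-⅘ + D) - 2 = -14/5 + D)
1/(((-69 - 28)/(75 + P(9)) - 148)²) = 1/(((-69 - 28)/(75 + (-14/5 + 9)) - 148)²) = 1/((-97/(75 + 31/5) - 148)²) = 1/((-97/406/5 - 148)²) = 1/((-97*5/406 - 148)²) = 1/((-485/406 - 148)²) = 1/((-60573/406)²) = 1/(3669088329/164836) = 164836/3669088329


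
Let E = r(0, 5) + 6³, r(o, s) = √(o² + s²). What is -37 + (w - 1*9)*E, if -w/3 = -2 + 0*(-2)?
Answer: -700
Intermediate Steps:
w = 6 (w = -3*(-2 + 0*(-2)) = -3*(-2 + 0) = -3*(-2) = 6)
E = 221 (E = √(0² + 5²) + 6³ = √(0 + 25) + 216 = √25 + 216 = 5 + 216 = 221)
-37 + (w - 1*9)*E = -37 + (6 - 1*9)*221 = -37 + (6 - 9)*221 = -37 - 3*221 = -37 - 663 = -700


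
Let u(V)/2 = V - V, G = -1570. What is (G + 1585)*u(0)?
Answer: 0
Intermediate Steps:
u(V) = 0 (u(V) = 2*(V - V) = 2*0 = 0)
(G + 1585)*u(0) = (-1570 + 1585)*0 = 15*0 = 0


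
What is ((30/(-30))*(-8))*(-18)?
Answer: -144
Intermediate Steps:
((30/(-30))*(-8))*(-18) = ((30*(-1/30))*(-8))*(-18) = -1*(-8)*(-18) = 8*(-18) = -144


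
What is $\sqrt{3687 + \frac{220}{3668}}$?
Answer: $\frac{\sqrt{3100408178}}{917} \approx 60.721$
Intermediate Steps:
$\sqrt{3687 + \frac{220}{3668}} = \sqrt{3687 + 220 \cdot \frac{1}{3668}} = \sqrt{3687 + \frac{55}{917}} = \sqrt{\frac{3381034}{917}} = \frac{\sqrt{3100408178}}{917}$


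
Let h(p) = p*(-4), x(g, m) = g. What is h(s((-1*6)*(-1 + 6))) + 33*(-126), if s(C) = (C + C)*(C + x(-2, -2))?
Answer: -11838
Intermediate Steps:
s(C) = 2*C*(-2 + C) (s(C) = (C + C)*(C - 2) = (2*C)*(-2 + C) = 2*C*(-2 + C))
h(p) = -4*p
h(s((-1*6)*(-1 + 6))) + 33*(-126) = -8*(-1*6)*(-1 + 6)*(-2 + (-1*6)*(-1 + 6)) + 33*(-126) = -8*(-6*5)*(-2 - 6*5) - 4158 = -8*(-30)*(-2 - 30) - 4158 = -8*(-30)*(-32) - 4158 = -4*1920 - 4158 = -7680 - 4158 = -11838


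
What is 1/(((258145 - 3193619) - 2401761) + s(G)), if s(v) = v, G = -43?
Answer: -1/5337278 ≈ -1.8736e-7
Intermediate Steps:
1/(((258145 - 3193619) - 2401761) + s(G)) = 1/(((258145 - 3193619) - 2401761) - 43) = 1/((-2935474 - 2401761) - 43) = 1/(-5337235 - 43) = 1/(-5337278) = -1/5337278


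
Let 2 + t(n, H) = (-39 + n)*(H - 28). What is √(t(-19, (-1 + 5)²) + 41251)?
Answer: √41945 ≈ 204.80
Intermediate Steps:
t(n, H) = -2 + (-39 + n)*(-28 + H) (t(n, H) = -2 + (-39 + n)*(H - 28) = -2 + (-39 + n)*(-28 + H))
√(t(-19, (-1 + 5)²) + 41251) = √((1090 - 39*(-1 + 5)² - 28*(-19) + (-1 + 5)²*(-19)) + 41251) = √((1090 - 39*4² + 532 + 4²*(-19)) + 41251) = √((1090 - 39*16 + 532 + 16*(-19)) + 41251) = √((1090 - 624 + 532 - 304) + 41251) = √(694 + 41251) = √41945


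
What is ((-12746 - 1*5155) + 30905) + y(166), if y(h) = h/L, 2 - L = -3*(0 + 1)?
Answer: 65186/5 ≈ 13037.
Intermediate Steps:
L = 5 (L = 2 - (-3)*(0 + 1) = 2 - (-3) = 2 - 1*(-3) = 2 + 3 = 5)
y(h) = h/5
((-12746 - 1*5155) + 30905) + y(166) = ((-12746 - 1*5155) + 30905) + (⅕)*166 = ((-12746 - 5155) + 30905) + 166/5 = (-17901 + 30905) + 166/5 = 13004 + 166/5 = 65186/5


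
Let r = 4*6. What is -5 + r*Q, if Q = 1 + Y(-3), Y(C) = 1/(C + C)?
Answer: 15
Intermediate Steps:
Y(C) = 1/(2*C)
r = 24
Q = 5/6 (Q = 1 + (1/2)/(-3) = 1 + (1/2)*(-1/3) = 1 - 1/6 = 5/6 ≈ 0.83333)
-5 + r*Q = -5 + 24*(5/6) = -5 + 20 = 15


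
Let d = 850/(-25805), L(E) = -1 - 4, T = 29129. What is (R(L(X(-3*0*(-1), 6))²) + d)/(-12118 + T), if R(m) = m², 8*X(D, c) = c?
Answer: 3225455/87793771 ≈ 0.036739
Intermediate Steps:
X(D, c) = c/8
L(E) = -5
d = -170/5161 (d = 850*(-1/25805) = -170/5161 ≈ -0.032939)
(R(L(X(-3*0*(-1), 6))²) + d)/(-12118 + T) = (((-5)²)² - 170/5161)/(-12118 + 29129) = (25² - 170/5161)/17011 = (625 - 170/5161)*(1/17011) = (3225455/5161)*(1/17011) = 3225455/87793771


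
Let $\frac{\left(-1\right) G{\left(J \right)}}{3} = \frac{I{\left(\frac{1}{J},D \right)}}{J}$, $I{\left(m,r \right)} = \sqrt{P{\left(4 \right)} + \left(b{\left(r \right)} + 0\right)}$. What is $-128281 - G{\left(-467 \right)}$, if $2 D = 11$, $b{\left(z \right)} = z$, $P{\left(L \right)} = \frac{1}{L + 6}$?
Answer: $-128281 - \frac{6 \sqrt{35}}{2335} \approx -1.2828 \cdot 10^{5}$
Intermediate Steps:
$P{\left(L \right)} = \frac{1}{6 + L}$
$D = \frac{11}{2}$ ($D = \frac{1}{2} \cdot 11 = \frac{11}{2} \approx 5.5$)
$I{\left(m,r \right)} = \sqrt{\frac{1}{10} + r}$ ($I{\left(m,r \right)} = \sqrt{\frac{1}{6 + 4} + \left(r + 0\right)} = \sqrt{\frac{1}{10} + r}$)
$G{\left(J \right)} = - \frac{6 \sqrt{35}}{5 J}$ ($G{\left(J \right)} = - 3 \frac{\frac{1}{10} \sqrt{10 + 100 \cdot \frac{11}{2}}}{J} = - 3 \frac{\frac{1}{10} \sqrt{10 + 550}}{J} = - 3 \frac{\frac{1}{10} \sqrt{560}}{J} = - 3 \frac{\frac{1}{10} \cdot 4 \sqrt{35}}{J} = - 3 \frac{\frac{2}{5} \sqrt{35}}{J} = - 3 \frac{2 \sqrt{35}}{5 J} = - \frac{6 \sqrt{35}}{5 J}$)
$-128281 - G{\left(-467 \right)} = -128281 - - \frac{6 \sqrt{35}}{5 \left(-467\right)} = -128281 - \left(- \frac{6}{5}\right) \sqrt{35} \left(- \frac{1}{467}\right) = -128281 - \frac{6 \sqrt{35}}{2335}$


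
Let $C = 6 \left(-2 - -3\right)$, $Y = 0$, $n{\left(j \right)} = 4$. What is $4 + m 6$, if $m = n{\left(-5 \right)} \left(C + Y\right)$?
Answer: $148$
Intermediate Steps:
$C = 6$ ($C = 6 \left(-2 + 3\right) = 6 \cdot 1 = 6$)
$m = 24$ ($m = 4 \left(6 + 0\right) = 4 \cdot 6 = 24$)
$4 + m 6 = 4 + 24 \cdot 6 = 4 + 144 = 148$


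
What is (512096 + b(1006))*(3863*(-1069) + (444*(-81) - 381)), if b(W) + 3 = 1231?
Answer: -2138452345008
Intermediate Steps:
b(W) = 1228 (b(W) = -3 + 1231 = 1228)
(512096 + b(1006))*(3863*(-1069) + (444*(-81) - 381)) = (512096 + 1228)*(3863*(-1069) + (444*(-81) - 381)) = 513324*(-4129547 + (-35964 - 381)) = 513324*(-4129547 - 36345) = 513324*(-4165892) = -2138452345008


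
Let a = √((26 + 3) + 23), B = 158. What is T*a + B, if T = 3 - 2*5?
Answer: 158 - 14*√13 ≈ 107.52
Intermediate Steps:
T = -7 (T = 3 - 10 = -7)
a = 2*√13 (a = √(29 + 23) = √52 = 2*√13 ≈ 7.2111)
T*a + B = -14*√13 + 158 = 158 - 14*√13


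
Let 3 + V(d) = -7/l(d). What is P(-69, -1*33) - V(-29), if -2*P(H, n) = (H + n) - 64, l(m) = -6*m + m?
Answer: 12477/145 ≈ 86.048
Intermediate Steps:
l(m) = -5*m
V(d) = -3 + 7/(5*d) (V(d) = -3 - 7*(-1/(5*d)) = -3 - (-7)/(5*d) = -3 + 7/(5*d))
P(H, n) = 32 - H/2 - n/2 (P(H, n) = -((H + n) - 64)/2 = -(-64 + H + n)/2 = 32 - H/2 - n/2)
P(-69, -1*33) - V(-29) = (32 - ½*(-69) - (-1)*33/2) - (-3 + (7/5)/(-29)) = (32 + 69/2 - ½*(-33)) - (-3 + (7/5)*(-1/29)) = (32 + 69/2 + 33/2) - (-3 - 7/145) = 83 - 1*(-442/145) = 83 + 442/145 = 12477/145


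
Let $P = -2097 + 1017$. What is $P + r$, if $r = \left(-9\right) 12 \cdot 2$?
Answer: $-1296$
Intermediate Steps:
$P = -1080$
$r = -216$ ($r = \left(-108\right) 2 = -216$)
$P + r = -1080 - 216 = -1296$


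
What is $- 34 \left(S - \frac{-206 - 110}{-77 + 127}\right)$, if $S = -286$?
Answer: $\frac{237728}{25} \approx 9509.1$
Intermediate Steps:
$- 34 \left(S - \frac{-206 - 110}{-77 + 127}\right) = - 34 \left(-286 - \frac{-206 - 110}{-77 + 127}\right) = - 34 \left(-286 - - \frac{316}{50}\right) = - 34 \left(-286 - \left(-316\right) \frac{1}{50}\right) = - 34 \left(-286 - - \frac{158}{25}\right) = - 34 \left(-286 + \frac{158}{25}\right) = \left(-34\right) \left(- \frac{6992}{25}\right) = \frac{237728}{25}$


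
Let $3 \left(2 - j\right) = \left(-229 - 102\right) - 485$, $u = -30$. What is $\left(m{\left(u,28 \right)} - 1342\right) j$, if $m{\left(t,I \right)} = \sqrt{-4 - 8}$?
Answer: $-367708 + 548 i \sqrt{3} \approx -3.6771 \cdot 10^{5} + 949.16 i$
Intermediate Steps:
$j = 274$ ($j = 2 - \frac{\left(-229 - 102\right) - 485}{3} = 2 - \frac{-331 - 485}{3} = 2 - -272 = 2 + 272 = 274$)
$m{\left(t,I \right)} = 2 i \sqrt{3}$ ($m{\left(t,I \right)} = \sqrt{-12} = 2 i \sqrt{3}$)
$\left(m{\left(u,28 \right)} - 1342\right) j = \left(2 i \sqrt{3} - 1342\right) 274 = \left(-1342 + 2 i \sqrt{3}\right) 274 = -367708 + 548 i \sqrt{3}$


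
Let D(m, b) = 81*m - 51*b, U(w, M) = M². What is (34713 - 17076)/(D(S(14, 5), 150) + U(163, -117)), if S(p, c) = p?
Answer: 5879/2391 ≈ 2.4588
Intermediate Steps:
D(m, b) = -51*b + 81*m
(34713 - 17076)/(D(S(14, 5), 150) + U(163, -117)) = (34713 - 17076)/((-51*150 + 81*14) + (-117)²) = 17637/((-7650 + 1134) + 13689) = 17637/(-6516 + 13689) = 17637/7173 = 17637*(1/7173) = 5879/2391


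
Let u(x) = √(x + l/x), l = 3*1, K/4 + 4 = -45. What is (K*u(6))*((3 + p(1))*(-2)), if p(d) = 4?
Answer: 1372*√26 ≈ 6995.9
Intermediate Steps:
K = -196 (K = -16 + 4*(-45) = -16 - 180 = -196)
l = 3
u(x) = √(x + 3/x)
(K*u(6))*((3 + p(1))*(-2)) = (-196*√(6 + 3/6))*((3 + 4)*(-2)) = (-196*√(6 + 3*(⅙)))*(7*(-2)) = -196*√(6 + ½)*(-14) = -98*√26*(-14) = 1372*√26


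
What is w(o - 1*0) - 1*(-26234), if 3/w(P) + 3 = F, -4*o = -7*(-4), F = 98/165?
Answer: 10414403/397 ≈ 26233.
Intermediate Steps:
F = 98/165 (F = 98*(1/165) = 98/165 ≈ 0.59394)
o = -7 (o = -(-7)*(-4)/4 = -¼*28 = -7)
w(P) = -495/397 (w(P) = 3/(-3 + 98/165) = 3/(-397/165) = 3*(-165/397) = -495/397)
w(o - 1*0) - 1*(-26234) = -495/397 - 1*(-26234) = -495/397 + 26234 = 10414403/397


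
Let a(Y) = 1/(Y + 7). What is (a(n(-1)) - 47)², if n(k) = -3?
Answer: 34969/16 ≈ 2185.6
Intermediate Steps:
a(Y) = 1/(7 + Y)
(a(n(-1)) - 47)² = (1/(7 - 3) - 47)² = (1/4 - 47)² = (¼ - 47)² = (-187/4)² = 34969/16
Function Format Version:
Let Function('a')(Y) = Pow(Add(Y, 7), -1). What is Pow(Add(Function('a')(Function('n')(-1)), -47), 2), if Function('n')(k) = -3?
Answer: Rational(34969, 16) ≈ 2185.6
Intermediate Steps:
Function('a')(Y) = Pow(Add(7, Y), -1)
Pow(Add(Function('a')(Function('n')(-1)), -47), 2) = Pow(Add(Pow(Add(7, -3), -1), -47), 2) = Pow(Add(Pow(4, -1), -47), 2) = Pow(Add(Rational(1, 4), -47), 2) = Pow(Rational(-187, 4), 2) = Rational(34969, 16)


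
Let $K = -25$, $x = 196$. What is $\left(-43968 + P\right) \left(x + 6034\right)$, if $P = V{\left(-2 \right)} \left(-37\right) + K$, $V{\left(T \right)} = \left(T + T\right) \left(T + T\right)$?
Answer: $-277764550$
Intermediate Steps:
$V{\left(T \right)} = 4 T^{2}$ ($V{\left(T \right)} = 2 T 2 T = 4 T^{2}$)
$P = -617$ ($P = 4 \left(-2\right)^{2} \left(-37\right) - 25 = 4 \cdot 4 \left(-37\right) - 25 = 16 \left(-37\right) - 25 = -592 - 25 = -617$)
$\left(-43968 + P\right) \left(x + 6034\right) = \left(-43968 - 617\right) \left(196 + 6034\right) = \left(-44585\right) 6230 = -277764550$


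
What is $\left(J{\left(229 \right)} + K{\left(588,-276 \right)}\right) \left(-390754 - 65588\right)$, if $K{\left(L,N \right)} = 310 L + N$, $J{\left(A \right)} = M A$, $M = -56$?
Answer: $-77203939560$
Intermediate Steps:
$J{\left(A \right)} = - 56 A$
$K{\left(L,N \right)} = N + 310 L$
$\left(J{\left(229 \right)} + K{\left(588,-276 \right)}\right) \left(-390754 - 65588\right) = \left(\left(-56\right) 229 + \left(-276 + 310 \cdot 588\right)\right) \left(-390754 - 65588\right) = \left(-12824 + \left(-276 + 182280\right)\right) \left(-456342\right) = \left(-12824 + 182004\right) \left(-456342\right) = 169180 \left(-456342\right) = -77203939560$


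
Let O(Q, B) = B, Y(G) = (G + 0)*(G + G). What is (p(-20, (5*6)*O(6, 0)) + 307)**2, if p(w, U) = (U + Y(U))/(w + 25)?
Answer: 94249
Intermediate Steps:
Y(G) = 2*G**2 (Y(G) = G*(2*G) = 2*G**2)
p(w, U) = (U + 2*U**2)/(25 + w) (p(w, U) = (U + 2*U**2)/(w + 25) = (U + 2*U**2)/(25 + w))
(p(-20, (5*6)*O(6, 0)) + 307)**2 = (((5*6)*0)*(1 + 2*((5*6)*0))/(25 - 20) + 307)**2 = ((30*0)*(1 + 2*(30*0))/5 + 307)**2 = (0*(1/5)*(1 + 2*0) + 307)**2 = (0*(1/5)*(1 + 0) + 307)**2 = (0*(1/5)*1 + 307)**2 = (0 + 307)**2 = 307**2 = 94249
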